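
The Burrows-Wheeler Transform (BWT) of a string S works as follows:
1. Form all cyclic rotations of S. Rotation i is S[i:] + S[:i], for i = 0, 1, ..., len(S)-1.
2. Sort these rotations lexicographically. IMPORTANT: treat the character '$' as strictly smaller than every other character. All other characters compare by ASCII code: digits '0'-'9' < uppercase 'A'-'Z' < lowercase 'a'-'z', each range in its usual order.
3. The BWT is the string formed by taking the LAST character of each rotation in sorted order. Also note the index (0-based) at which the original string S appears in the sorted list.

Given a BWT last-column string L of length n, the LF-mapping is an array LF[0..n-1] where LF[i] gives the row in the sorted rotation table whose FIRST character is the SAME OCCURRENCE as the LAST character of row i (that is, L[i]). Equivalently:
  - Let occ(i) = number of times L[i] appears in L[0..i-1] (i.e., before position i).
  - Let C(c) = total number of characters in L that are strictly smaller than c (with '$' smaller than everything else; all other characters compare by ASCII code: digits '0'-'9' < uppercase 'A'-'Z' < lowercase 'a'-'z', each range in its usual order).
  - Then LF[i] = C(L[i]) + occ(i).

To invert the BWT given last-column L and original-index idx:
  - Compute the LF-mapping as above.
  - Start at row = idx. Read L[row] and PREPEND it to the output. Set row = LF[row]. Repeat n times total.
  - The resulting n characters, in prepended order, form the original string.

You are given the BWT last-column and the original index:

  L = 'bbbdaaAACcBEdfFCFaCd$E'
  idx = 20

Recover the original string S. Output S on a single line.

Answer: ddaCbACdBFbAEaCEfacFb$

Derivation:
LF mapping: 14 15 16 18 11 12 1 2 4 17 3 7 19 21 9 5 10 13 6 20 0 8
Walk LF starting at row 20, prepending L[row]:
  step 1: row=20, L[20]='$', prepend. Next row=LF[20]=0
  step 2: row=0, L[0]='b', prepend. Next row=LF[0]=14
  step 3: row=14, L[14]='F', prepend. Next row=LF[14]=9
  step 4: row=9, L[9]='c', prepend. Next row=LF[9]=17
  step 5: row=17, L[17]='a', prepend. Next row=LF[17]=13
  step 6: row=13, L[13]='f', prepend. Next row=LF[13]=21
  step 7: row=21, L[21]='E', prepend. Next row=LF[21]=8
  step 8: row=8, L[8]='C', prepend. Next row=LF[8]=4
  step 9: row=4, L[4]='a', prepend. Next row=LF[4]=11
  step 10: row=11, L[11]='E', prepend. Next row=LF[11]=7
  step 11: row=7, L[7]='A', prepend. Next row=LF[7]=2
  step 12: row=2, L[2]='b', prepend. Next row=LF[2]=16
  step 13: row=16, L[16]='F', prepend. Next row=LF[16]=10
  step 14: row=10, L[10]='B', prepend. Next row=LF[10]=3
  step 15: row=3, L[3]='d', prepend. Next row=LF[3]=18
  step 16: row=18, L[18]='C', prepend. Next row=LF[18]=6
  step 17: row=6, L[6]='A', prepend. Next row=LF[6]=1
  step 18: row=1, L[1]='b', prepend. Next row=LF[1]=15
  step 19: row=15, L[15]='C', prepend. Next row=LF[15]=5
  step 20: row=5, L[5]='a', prepend. Next row=LF[5]=12
  step 21: row=12, L[12]='d', prepend. Next row=LF[12]=19
  step 22: row=19, L[19]='d', prepend. Next row=LF[19]=20
Reversed output: ddaCbACdBFbAEaCEfacFb$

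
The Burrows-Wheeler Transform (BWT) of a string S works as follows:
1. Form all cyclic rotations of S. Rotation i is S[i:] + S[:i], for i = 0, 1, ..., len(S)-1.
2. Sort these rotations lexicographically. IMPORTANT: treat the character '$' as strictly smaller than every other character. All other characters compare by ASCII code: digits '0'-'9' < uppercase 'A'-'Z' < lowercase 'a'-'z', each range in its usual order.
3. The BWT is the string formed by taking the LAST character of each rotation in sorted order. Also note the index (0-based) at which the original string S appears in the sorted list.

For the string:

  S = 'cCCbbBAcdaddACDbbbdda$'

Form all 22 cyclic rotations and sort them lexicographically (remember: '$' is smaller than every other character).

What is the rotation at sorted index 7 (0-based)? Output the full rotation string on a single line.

All 22 rotations (rotation i = S[i:]+S[:i]):
  rot[0] = cCCbbBAcdaddACDbbbdda$
  rot[1] = CCbbBAcdaddACDbbbdda$c
  rot[2] = CbbBAcdaddACDbbbdda$cC
  rot[3] = bbBAcdaddACDbbbdda$cCC
  rot[4] = bBAcdaddACDbbbdda$cCCb
  rot[5] = BAcdaddACDbbbdda$cCCbb
  rot[6] = AcdaddACDbbbdda$cCCbbB
  rot[7] = cdaddACDbbbdda$cCCbbBA
  rot[8] = daddACDbbbdda$cCCbbBAc
  rot[9] = addACDbbbdda$cCCbbBAcd
  rot[10] = ddACDbbbdda$cCCbbBAcda
  rot[11] = dACDbbbdda$cCCbbBAcdad
  rot[12] = ACDbbbdda$cCCbbBAcdadd
  rot[13] = CDbbbdda$cCCbbBAcdaddA
  rot[14] = Dbbbdda$cCCbbBAcdaddAC
  rot[15] = bbbdda$cCCbbBAcdaddACD
  rot[16] = bbdda$cCCbbBAcdaddACDb
  rot[17] = bdda$cCCbbBAcdaddACDbb
  rot[18] = dda$cCCbbBAcdaddACDbbb
  rot[19] = da$cCCbbBAcdaddACDbbbd
  rot[20] = a$cCCbbBAcdaddACDbbbdd
  rot[21] = $cCCbbBAcdaddACDbbbdda
Sorted (with $ < everything):
  sorted[0] = $cCCbbBAcdaddACDbbbdda
  sorted[1] = ACDbbbdda$cCCbbBAcdadd
  sorted[2] = AcdaddACDbbbdda$cCCbbB
  sorted[3] = BAcdaddACDbbbdda$cCCbb
  sorted[4] = CCbbBAcdaddACDbbbdda$c
  sorted[5] = CDbbbdda$cCCbbBAcdaddA
  sorted[6] = CbbBAcdaddACDbbbdda$cC
  sorted[7] = Dbbbdda$cCCbbBAcdaddAC
  sorted[8] = a$cCCbbBAcdaddACDbbbdd
  sorted[9] = addACDbbbdda$cCCbbBAcd
  sorted[10] = bBAcdaddACDbbbdda$cCCb
  sorted[11] = bbBAcdaddACDbbbdda$cCC
  sorted[12] = bbbdda$cCCbbBAcdaddACD
  sorted[13] = bbdda$cCCbbBAcdaddACDb
  sorted[14] = bdda$cCCbbBAcdaddACDbb
  sorted[15] = cCCbbBAcdaddACDbbbdda$
  sorted[16] = cdaddACDbbbdda$cCCbbBA
  sorted[17] = dACDbbbdda$cCCbbBAcdad
  sorted[18] = da$cCCbbBAcdaddACDbbbd
  sorted[19] = daddACDbbbdda$cCCbbBAc
  sorted[20] = ddACDbbbdda$cCCbbBAcda
  sorted[21] = dda$cCCbbBAcdaddACDbbb
sorted[7] = Dbbbdda$cCCbbBAcdaddAC

Answer: Dbbbdda$cCCbbBAcdaddAC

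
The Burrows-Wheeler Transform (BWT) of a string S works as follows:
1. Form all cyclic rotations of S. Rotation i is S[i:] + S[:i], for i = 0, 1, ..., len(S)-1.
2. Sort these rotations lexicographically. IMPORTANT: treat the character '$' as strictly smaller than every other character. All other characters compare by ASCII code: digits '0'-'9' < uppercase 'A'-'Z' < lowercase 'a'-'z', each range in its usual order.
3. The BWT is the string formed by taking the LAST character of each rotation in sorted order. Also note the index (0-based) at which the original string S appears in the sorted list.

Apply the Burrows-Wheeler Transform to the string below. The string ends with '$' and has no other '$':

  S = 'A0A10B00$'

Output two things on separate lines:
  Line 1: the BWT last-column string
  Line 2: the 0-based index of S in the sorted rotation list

Answer: 00BA1A$00
6

Derivation:
All 9 rotations (rotation i = S[i:]+S[:i]):
  rot[0] = A0A10B00$
  rot[1] = 0A10B00$A
  rot[2] = A10B00$A0
  rot[3] = 10B00$A0A
  rot[4] = 0B00$A0A1
  rot[5] = B00$A0A10
  rot[6] = 00$A0A10B
  rot[7] = 0$A0A10B0
  rot[8] = $A0A10B00
Sorted (with $ < everything):
  sorted[0] = $A0A10B00  (last char: '0')
  sorted[1] = 0$A0A10B0  (last char: '0')
  sorted[2] = 00$A0A10B  (last char: 'B')
  sorted[3] = 0A10B00$A  (last char: 'A')
  sorted[4] = 0B00$A0A1  (last char: '1')
  sorted[5] = 10B00$A0A  (last char: 'A')
  sorted[6] = A0A10B00$  (last char: '$')
  sorted[7] = A10B00$A0  (last char: '0')
  sorted[8] = B00$A0A10  (last char: '0')
Last column: 00BA1A$00
Original string S is at sorted index 6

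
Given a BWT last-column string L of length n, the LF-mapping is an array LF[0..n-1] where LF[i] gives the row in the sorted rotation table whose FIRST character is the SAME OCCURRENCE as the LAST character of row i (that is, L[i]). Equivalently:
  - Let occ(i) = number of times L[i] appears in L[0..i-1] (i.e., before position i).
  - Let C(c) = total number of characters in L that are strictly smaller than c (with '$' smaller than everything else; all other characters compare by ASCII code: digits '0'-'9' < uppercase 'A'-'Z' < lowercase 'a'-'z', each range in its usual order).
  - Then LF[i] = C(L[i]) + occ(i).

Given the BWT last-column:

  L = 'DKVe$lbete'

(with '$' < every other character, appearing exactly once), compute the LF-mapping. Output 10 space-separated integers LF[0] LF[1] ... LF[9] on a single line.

Char counts: '$':1, 'D':1, 'K':1, 'V':1, 'b':1, 'e':3, 'l':1, 't':1
C (first-col start): C('$')=0, C('D')=1, C('K')=2, C('V')=3, C('b')=4, C('e')=5, C('l')=8, C('t')=9
L[0]='D': occ=0, LF[0]=C('D')+0=1+0=1
L[1]='K': occ=0, LF[1]=C('K')+0=2+0=2
L[2]='V': occ=0, LF[2]=C('V')+0=3+0=3
L[3]='e': occ=0, LF[3]=C('e')+0=5+0=5
L[4]='$': occ=0, LF[4]=C('$')+0=0+0=0
L[5]='l': occ=0, LF[5]=C('l')+0=8+0=8
L[6]='b': occ=0, LF[6]=C('b')+0=4+0=4
L[7]='e': occ=1, LF[7]=C('e')+1=5+1=6
L[8]='t': occ=0, LF[8]=C('t')+0=9+0=9
L[9]='e': occ=2, LF[9]=C('e')+2=5+2=7

Answer: 1 2 3 5 0 8 4 6 9 7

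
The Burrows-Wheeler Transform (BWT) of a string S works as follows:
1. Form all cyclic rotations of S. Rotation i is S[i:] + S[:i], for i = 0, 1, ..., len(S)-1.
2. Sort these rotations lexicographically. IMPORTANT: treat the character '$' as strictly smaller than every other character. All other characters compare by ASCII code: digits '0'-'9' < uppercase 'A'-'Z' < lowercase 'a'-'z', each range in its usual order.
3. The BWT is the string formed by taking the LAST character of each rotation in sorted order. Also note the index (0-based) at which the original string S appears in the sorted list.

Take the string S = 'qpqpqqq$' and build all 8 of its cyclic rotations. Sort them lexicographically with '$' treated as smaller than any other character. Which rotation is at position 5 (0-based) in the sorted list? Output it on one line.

Answer: qpqqq$qp

Derivation:
All 8 rotations (rotation i = S[i:]+S[:i]):
  rot[0] = qpqpqqq$
  rot[1] = pqpqqq$q
  rot[2] = qpqqq$qp
  rot[3] = pqqq$qpq
  rot[4] = qqq$qpqp
  rot[5] = qq$qpqpq
  rot[6] = q$qpqpqq
  rot[7] = $qpqpqqq
Sorted (with $ < everything):
  sorted[0] = $qpqpqqq
  sorted[1] = pqpqqq$q
  sorted[2] = pqqq$qpq
  sorted[3] = q$qpqpqq
  sorted[4] = qpqpqqq$
  sorted[5] = qpqqq$qp
  sorted[6] = qq$qpqpq
  sorted[7] = qqq$qpqp
sorted[5] = qpqqq$qp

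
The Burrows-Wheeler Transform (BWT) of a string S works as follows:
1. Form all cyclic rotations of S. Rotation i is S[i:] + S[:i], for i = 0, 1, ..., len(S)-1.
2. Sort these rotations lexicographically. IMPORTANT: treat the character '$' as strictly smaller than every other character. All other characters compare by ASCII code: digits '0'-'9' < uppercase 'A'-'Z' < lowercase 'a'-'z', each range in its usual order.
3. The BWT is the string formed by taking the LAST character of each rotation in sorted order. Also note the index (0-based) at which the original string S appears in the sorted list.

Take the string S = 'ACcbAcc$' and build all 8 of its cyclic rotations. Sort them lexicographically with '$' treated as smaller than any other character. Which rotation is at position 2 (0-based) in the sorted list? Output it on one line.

All 8 rotations (rotation i = S[i:]+S[:i]):
  rot[0] = ACcbAcc$
  rot[1] = CcbAcc$A
  rot[2] = cbAcc$AC
  rot[3] = bAcc$ACc
  rot[4] = Acc$ACcb
  rot[5] = cc$ACcbA
  rot[6] = c$ACcbAc
  rot[7] = $ACcbAcc
Sorted (with $ < everything):
  sorted[0] = $ACcbAcc
  sorted[1] = ACcbAcc$
  sorted[2] = Acc$ACcb
  sorted[3] = CcbAcc$A
  sorted[4] = bAcc$ACc
  sorted[5] = c$ACcbAc
  sorted[6] = cbAcc$AC
  sorted[7] = cc$ACcbA
sorted[2] = Acc$ACcb

Answer: Acc$ACcb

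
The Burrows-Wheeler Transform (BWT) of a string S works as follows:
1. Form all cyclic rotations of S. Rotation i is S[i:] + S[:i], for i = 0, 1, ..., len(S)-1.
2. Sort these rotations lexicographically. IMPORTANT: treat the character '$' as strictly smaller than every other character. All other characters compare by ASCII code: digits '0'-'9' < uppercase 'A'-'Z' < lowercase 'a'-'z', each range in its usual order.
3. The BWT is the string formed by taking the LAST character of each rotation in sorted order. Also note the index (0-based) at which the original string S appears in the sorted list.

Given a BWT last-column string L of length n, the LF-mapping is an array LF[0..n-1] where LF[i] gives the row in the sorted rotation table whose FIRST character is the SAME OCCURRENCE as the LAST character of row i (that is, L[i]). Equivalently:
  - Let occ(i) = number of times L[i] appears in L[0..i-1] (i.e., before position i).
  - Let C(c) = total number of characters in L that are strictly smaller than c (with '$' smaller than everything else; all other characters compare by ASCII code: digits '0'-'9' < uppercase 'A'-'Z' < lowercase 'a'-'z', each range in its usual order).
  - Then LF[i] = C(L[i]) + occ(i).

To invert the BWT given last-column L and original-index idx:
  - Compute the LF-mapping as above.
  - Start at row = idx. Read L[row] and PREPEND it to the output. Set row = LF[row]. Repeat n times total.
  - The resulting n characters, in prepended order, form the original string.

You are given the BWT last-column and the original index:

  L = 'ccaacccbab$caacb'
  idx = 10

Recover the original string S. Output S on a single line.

Answer: caaabcccacacbbc$

Derivation:
LF mapping: 9 10 1 2 11 12 13 6 3 7 0 14 4 5 15 8
Walk LF starting at row 10, prepending L[row]:
  step 1: row=10, L[10]='$', prepend. Next row=LF[10]=0
  step 2: row=0, L[0]='c', prepend. Next row=LF[0]=9
  step 3: row=9, L[9]='b', prepend. Next row=LF[9]=7
  step 4: row=7, L[7]='b', prepend. Next row=LF[7]=6
  step 5: row=6, L[6]='c', prepend. Next row=LF[6]=13
  step 6: row=13, L[13]='a', prepend. Next row=LF[13]=5
  step 7: row=5, L[5]='c', prepend. Next row=LF[5]=12
  step 8: row=12, L[12]='a', prepend. Next row=LF[12]=4
  step 9: row=4, L[4]='c', prepend. Next row=LF[4]=11
  step 10: row=11, L[11]='c', prepend. Next row=LF[11]=14
  step 11: row=14, L[14]='c', prepend. Next row=LF[14]=15
  step 12: row=15, L[15]='b', prepend. Next row=LF[15]=8
  step 13: row=8, L[8]='a', prepend. Next row=LF[8]=3
  step 14: row=3, L[3]='a', prepend. Next row=LF[3]=2
  step 15: row=2, L[2]='a', prepend. Next row=LF[2]=1
  step 16: row=1, L[1]='c', prepend. Next row=LF[1]=10
Reversed output: caaabcccacacbbc$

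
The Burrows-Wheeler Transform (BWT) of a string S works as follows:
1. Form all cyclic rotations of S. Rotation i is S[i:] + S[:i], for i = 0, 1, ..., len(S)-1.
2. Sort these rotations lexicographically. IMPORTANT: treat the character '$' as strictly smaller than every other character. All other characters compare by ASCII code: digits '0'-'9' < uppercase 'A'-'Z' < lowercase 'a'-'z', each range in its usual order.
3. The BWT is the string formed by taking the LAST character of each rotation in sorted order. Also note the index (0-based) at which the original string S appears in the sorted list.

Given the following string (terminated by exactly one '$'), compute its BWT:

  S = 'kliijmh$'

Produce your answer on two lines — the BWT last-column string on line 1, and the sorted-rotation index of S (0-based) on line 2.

All 8 rotations (rotation i = S[i:]+S[:i]):
  rot[0] = kliijmh$
  rot[1] = liijmh$k
  rot[2] = iijmh$kl
  rot[3] = ijmh$kli
  rot[4] = jmh$klii
  rot[5] = mh$kliij
  rot[6] = h$kliijm
  rot[7] = $kliijmh
Sorted (with $ < everything):
  sorted[0] = $kliijmh  (last char: 'h')
  sorted[1] = h$kliijm  (last char: 'm')
  sorted[2] = iijmh$kl  (last char: 'l')
  sorted[3] = ijmh$kli  (last char: 'i')
  sorted[4] = jmh$klii  (last char: 'i')
  sorted[5] = kliijmh$  (last char: '$')
  sorted[6] = liijmh$k  (last char: 'k')
  sorted[7] = mh$kliij  (last char: 'j')
Last column: hmlii$kj
Original string S is at sorted index 5

Answer: hmlii$kj
5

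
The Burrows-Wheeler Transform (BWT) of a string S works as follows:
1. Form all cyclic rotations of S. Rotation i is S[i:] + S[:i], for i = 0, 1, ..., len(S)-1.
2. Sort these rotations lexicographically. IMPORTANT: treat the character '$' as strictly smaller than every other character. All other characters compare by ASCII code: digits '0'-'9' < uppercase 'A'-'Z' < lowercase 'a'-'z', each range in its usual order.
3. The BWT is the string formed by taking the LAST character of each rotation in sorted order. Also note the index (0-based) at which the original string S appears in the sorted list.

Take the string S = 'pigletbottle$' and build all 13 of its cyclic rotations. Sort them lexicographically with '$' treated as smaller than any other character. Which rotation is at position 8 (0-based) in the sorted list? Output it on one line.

Answer: ottle$pigletb

Derivation:
All 13 rotations (rotation i = S[i:]+S[:i]):
  rot[0] = pigletbottle$
  rot[1] = igletbottle$p
  rot[2] = gletbottle$pi
  rot[3] = letbottle$pig
  rot[4] = etbottle$pigl
  rot[5] = tbottle$pigle
  rot[6] = bottle$piglet
  rot[7] = ottle$pigletb
  rot[8] = ttle$pigletbo
  rot[9] = tle$pigletbot
  rot[10] = le$pigletbott
  rot[11] = e$pigletbottl
  rot[12] = $pigletbottle
Sorted (with $ < everything):
  sorted[0] = $pigletbottle
  sorted[1] = bottle$piglet
  sorted[2] = e$pigletbottl
  sorted[3] = etbottle$pigl
  sorted[4] = gletbottle$pi
  sorted[5] = igletbottle$p
  sorted[6] = le$pigletbott
  sorted[7] = letbottle$pig
  sorted[8] = ottle$pigletb
  sorted[9] = pigletbottle$
  sorted[10] = tbottle$pigle
  sorted[11] = tle$pigletbot
  sorted[12] = ttle$pigletbo
sorted[8] = ottle$pigletb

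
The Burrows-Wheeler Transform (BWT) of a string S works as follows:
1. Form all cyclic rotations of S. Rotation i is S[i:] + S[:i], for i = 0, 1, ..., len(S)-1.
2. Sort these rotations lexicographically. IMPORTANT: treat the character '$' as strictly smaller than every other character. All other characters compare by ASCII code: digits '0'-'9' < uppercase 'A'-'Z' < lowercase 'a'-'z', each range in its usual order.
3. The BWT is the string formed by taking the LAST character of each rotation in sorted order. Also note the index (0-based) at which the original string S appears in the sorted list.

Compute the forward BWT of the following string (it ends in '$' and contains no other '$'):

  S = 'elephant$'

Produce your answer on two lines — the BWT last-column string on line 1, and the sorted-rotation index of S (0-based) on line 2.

All 9 rotations (rotation i = S[i:]+S[:i]):
  rot[0] = elephant$
  rot[1] = lephant$e
  rot[2] = ephant$el
  rot[3] = phant$ele
  rot[4] = hant$elep
  rot[5] = ant$eleph
  rot[6] = nt$elepha
  rot[7] = t$elephan
  rot[8] = $elephant
Sorted (with $ < everything):
  sorted[0] = $elephant  (last char: 't')
  sorted[1] = ant$eleph  (last char: 'h')
  sorted[2] = elephant$  (last char: '$')
  sorted[3] = ephant$el  (last char: 'l')
  sorted[4] = hant$elep  (last char: 'p')
  sorted[5] = lephant$e  (last char: 'e')
  sorted[6] = nt$elepha  (last char: 'a')
  sorted[7] = phant$ele  (last char: 'e')
  sorted[8] = t$elephan  (last char: 'n')
Last column: th$lpeaen
Original string S is at sorted index 2

Answer: th$lpeaen
2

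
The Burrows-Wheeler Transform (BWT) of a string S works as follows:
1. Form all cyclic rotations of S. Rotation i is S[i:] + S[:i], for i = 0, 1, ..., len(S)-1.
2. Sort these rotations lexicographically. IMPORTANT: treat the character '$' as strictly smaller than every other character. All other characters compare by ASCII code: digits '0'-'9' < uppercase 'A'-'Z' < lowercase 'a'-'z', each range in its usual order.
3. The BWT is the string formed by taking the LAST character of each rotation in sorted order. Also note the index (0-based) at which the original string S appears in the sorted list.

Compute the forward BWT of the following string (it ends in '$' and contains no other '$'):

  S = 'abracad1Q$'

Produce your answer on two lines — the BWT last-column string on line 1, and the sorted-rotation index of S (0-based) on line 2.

Answer: Qd1$rcaaab
3

Derivation:
All 10 rotations (rotation i = S[i:]+S[:i]):
  rot[0] = abracad1Q$
  rot[1] = bracad1Q$a
  rot[2] = racad1Q$ab
  rot[3] = acad1Q$abr
  rot[4] = cad1Q$abra
  rot[5] = ad1Q$abrac
  rot[6] = d1Q$abraca
  rot[7] = 1Q$abracad
  rot[8] = Q$abracad1
  rot[9] = $abracad1Q
Sorted (with $ < everything):
  sorted[0] = $abracad1Q  (last char: 'Q')
  sorted[1] = 1Q$abracad  (last char: 'd')
  sorted[2] = Q$abracad1  (last char: '1')
  sorted[3] = abracad1Q$  (last char: '$')
  sorted[4] = acad1Q$abr  (last char: 'r')
  sorted[5] = ad1Q$abrac  (last char: 'c')
  sorted[6] = bracad1Q$a  (last char: 'a')
  sorted[7] = cad1Q$abra  (last char: 'a')
  sorted[8] = d1Q$abraca  (last char: 'a')
  sorted[9] = racad1Q$ab  (last char: 'b')
Last column: Qd1$rcaaab
Original string S is at sorted index 3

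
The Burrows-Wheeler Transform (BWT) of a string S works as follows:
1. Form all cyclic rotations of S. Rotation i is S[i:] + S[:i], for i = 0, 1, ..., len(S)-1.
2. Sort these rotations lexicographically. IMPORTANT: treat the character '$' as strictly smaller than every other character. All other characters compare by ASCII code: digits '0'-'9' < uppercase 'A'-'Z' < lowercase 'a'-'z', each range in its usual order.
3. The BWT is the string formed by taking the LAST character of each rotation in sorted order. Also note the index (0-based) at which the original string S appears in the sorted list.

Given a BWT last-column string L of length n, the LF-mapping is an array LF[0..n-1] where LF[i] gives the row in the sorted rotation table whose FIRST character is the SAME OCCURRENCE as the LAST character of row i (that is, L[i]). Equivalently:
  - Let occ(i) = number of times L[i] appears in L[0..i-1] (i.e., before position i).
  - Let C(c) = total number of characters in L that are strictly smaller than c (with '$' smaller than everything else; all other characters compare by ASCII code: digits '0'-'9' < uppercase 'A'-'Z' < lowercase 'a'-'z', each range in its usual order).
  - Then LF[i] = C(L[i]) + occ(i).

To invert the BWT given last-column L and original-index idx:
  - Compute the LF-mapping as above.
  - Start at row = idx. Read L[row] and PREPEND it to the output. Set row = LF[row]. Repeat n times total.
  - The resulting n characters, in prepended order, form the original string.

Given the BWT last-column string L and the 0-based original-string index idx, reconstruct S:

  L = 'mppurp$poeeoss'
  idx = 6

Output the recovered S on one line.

Answer: pepperopossum$

Derivation:
LF mapping: 3 6 7 13 10 8 0 9 4 1 2 5 11 12
Walk LF starting at row 6, prepending L[row]:
  step 1: row=6, L[6]='$', prepend. Next row=LF[6]=0
  step 2: row=0, L[0]='m', prepend. Next row=LF[0]=3
  step 3: row=3, L[3]='u', prepend. Next row=LF[3]=13
  step 4: row=13, L[13]='s', prepend. Next row=LF[13]=12
  step 5: row=12, L[12]='s', prepend. Next row=LF[12]=11
  step 6: row=11, L[11]='o', prepend. Next row=LF[11]=5
  step 7: row=5, L[5]='p', prepend. Next row=LF[5]=8
  step 8: row=8, L[8]='o', prepend. Next row=LF[8]=4
  step 9: row=4, L[4]='r', prepend. Next row=LF[4]=10
  step 10: row=10, L[10]='e', prepend. Next row=LF[10]=2
  step 11: row=2, L[2]='p', prepend. Next row=LF[2]=7
  step 12: row=7, L[7]='p', prepend. Next row=LF[7]=9
  step 13: row=9, L[9]='e', prepend. Next row=LF[9]=1
  step 14: row=1, L[1]='p', prepend. Next row=LF[1]=6
Reversed output: pepperopossum$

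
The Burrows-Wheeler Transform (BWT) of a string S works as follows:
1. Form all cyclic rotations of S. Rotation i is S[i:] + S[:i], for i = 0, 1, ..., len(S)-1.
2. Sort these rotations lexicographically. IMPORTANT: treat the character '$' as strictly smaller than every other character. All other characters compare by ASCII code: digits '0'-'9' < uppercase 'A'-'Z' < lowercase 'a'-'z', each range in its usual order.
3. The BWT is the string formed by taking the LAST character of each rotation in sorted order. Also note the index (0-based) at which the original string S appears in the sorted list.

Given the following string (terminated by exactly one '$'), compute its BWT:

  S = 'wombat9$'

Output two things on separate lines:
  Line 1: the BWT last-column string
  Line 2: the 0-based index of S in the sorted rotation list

Answer: 9tbmowa$
7

Derivation:
All 8 rotations (rotation i = S[i:]+S[:i]):
  rot[0] = wombat9$
  rot[1] = ombat9$w
  rot[2] = mbat9$wo
  rot[3] = bat9$wom
  rot[4] = at9$womb
  rot[5] = t9$womba
  rot[6] = 9$wombat
  rot[7] = $wombat9
Sorted (with $ < everything):
  sorted[0] = $wombat9  (last char: '9')
  sorted[1] = 9$wombat  (last char: 't')
  sorted[2] = at9$womb  (last char: 'b')
  sorted[3] = bat9$wom  (last char: 'm')
  sorted[4] = mbat9$wo  (last char: 'o')
  sorted[5] = ombat9$w  (last char: 'w')
  sorted[6] = t9$womba  (last char: 'a')
  sorted[7] = wombat9$  (last char: '$')
Last column: 9tbmowa$
Original string S is at sorted index 7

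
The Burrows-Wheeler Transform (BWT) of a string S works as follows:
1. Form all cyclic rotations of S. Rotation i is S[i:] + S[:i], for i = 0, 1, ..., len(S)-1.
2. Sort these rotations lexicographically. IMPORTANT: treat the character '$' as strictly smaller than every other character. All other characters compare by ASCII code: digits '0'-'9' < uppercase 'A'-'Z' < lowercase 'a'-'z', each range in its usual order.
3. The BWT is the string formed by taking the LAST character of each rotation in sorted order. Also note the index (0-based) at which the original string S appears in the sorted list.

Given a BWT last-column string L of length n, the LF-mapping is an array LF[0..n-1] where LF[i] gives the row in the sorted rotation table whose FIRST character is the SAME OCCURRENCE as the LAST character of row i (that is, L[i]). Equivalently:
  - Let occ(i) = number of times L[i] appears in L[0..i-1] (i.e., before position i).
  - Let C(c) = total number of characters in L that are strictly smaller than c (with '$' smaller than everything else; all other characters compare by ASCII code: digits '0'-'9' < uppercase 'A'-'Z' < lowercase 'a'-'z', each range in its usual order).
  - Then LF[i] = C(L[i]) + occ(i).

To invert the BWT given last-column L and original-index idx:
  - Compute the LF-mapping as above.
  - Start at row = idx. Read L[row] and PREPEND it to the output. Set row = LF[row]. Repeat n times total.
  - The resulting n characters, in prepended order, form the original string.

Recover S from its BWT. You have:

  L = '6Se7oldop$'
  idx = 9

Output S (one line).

LF mapping: 1 3 5 2 7 6 4 8 9 0
Walk LF starting at row 9, prepending L[row]:
  step 1: row=9, L[9]='$', prepend. Next row=LF[9]=0
  step 2: row=0, L[0]='6', prepend. Next row=LF[0]=1
  step 3: row=1, L[1]='S', prepend. Next row=LF[1]=3
  step 4: row=3, L[3]='7', prepend. Next row=LF[3]=2
  step 5: row=2, L[2]='e', prepend. Next row=LF[2]=5
  step 6: row=5, L[5]='l', prepend. Next row=LF[5]=6
  step 7: row=6, L[6]='d', prepend. Next row=LF[6]=4
  step 8: row=4, L[4]='o', prepend. Next row=LF[4]=7
  step 9: row=7, L[7]='o', prepend. Next row=LF[7]=8
  step 10: row=8, L[8]='p', prepend. Next row=LF[8]=9
Reversed output: poodle7S6$

Answer: poodle7S6$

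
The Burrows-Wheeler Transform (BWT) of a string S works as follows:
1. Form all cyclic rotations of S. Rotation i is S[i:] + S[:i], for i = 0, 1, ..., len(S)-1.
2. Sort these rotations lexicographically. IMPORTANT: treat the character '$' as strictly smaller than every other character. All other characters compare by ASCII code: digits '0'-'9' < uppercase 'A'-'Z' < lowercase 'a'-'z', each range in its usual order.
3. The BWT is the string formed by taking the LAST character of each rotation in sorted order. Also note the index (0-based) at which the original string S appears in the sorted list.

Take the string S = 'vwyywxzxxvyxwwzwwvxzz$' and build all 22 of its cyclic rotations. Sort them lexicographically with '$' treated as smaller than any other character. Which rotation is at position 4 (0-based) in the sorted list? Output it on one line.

All 22 rotations (rotation i = S[i:]+S[:i]):
  rot[0] = vwyywxzxxvyxwwzwwvxzz$
  rot[1] = wyywxzxxvyxwwzwwvxzz$v
  rot[2] = yywxzxxvyxwwzwwvxzz$vw
  rot[3] = ywxzxxvyxwwzwwvxzz$vwy
  rot[4] = wxzxxvyxwwzwwvxzz$vwyy
  rot[5] = xzxxvyxwwzwwvxzz$vwyyw
  rot[6] = zxxvyxwwzwwvxzz$vwyywx
  rot[7] = xxvyxwwzwwvxzz$vwyywxz
  rot[8] = xvyxwwzwwvxzz$vwyywxzx
  rot[9] = vyxwwzwwvxzz$vwyywxzxx
  rot[10] = yxwwzwwvxzz$vwyywxzxxv
  rot[11] = xwwzwwvxzz$vwyywxzxxvy
  rot[12] = wwzwwvxzz$vwyywxzxxvyx
  rot[13] = wzwwvxzz$vwyywxzxxvyxw
  rot[14] = zwwvxzz$vwyywxzxxvyxww
  rot[15] = wwvxzz$vwyywxzxxvyxwwz
  rot[16] = wvxzz$vwyywxzxxvyxwwzw
  rot[17] = vxzz$vwyywxzxxvyxwwzww
  rot[18] = xzz$vwyywxzxxvyxwwzwwv
  rot[19] = zz$vwyywxzxxvyxwwzwwvx
  rot[20] = z$vwyywxzxxvyxwwzwwvxz
  rot[21] = $vwyywxzxxvyxwwzwwvxzz
Sorted (with $ < everything):
  sorted[0] = $vwyywxzxxvyxwwzwwvxzz
  sorted[1] = vwyywxzxxvyxwwzwwvxzz$
  sorted[2] = vxzz$vwyywxzxxvyxwwzww
  sorted[3] = vyxwwzwwvxzz$vwyywxzxx
  sorted[4] = wvxzz$vwyywxzxxvyxwwzw
  sorted[5] = wwvxzz$vwyywxzxxvyxwwz
  sorted[6] = wwzwwvxzz$vwyywxzxxvyx
  sorted[7] = wxzxxvyxwwzwwvxzz$vwyy
  sorted[8] = wyywxzxxvyxwwzwwvxzz$v
  sorted[9] = wzwwvxzz$vwyywxzxxvyxw
  sorted[10] = xvyxwwzwwvxzz$vwyywxzx
  sorted[11] = xwwzwwvxzz$vwyywxzxxvy
  sorted[12] = xxvyxwwzwwvxzz$vwyywxz
  sorted[13] = xzxxvyxwwzwwvxzz$vwyyw
  sorted[14] = xzz$vwyywxzxxvyxwwzwwv
  sorted[15] = ywxzxxvyxwwzwwvxzz$vwy
  sorted[16] = yxwwzwwvxzz$vwyywxzxxv
  sorted[17] = yywxzxxvyxwwzwwvxzz$vw
  sorted[18] = z$vwyywxzxxvyxwwzwwvxz
  sorted[19] = zwwvxzz$vwyywxzxxvyxww
  sorted[20] = zxxvyxwwzwwvxzz$vwyywx
  sorted[21] = zz$vwyywxzxxvyxwwzwwvx
sorted[4] = wvxzz$vwyywxzxxvyxwwzw

Answer: wvxzz$vwyywxzxxvyxwwzw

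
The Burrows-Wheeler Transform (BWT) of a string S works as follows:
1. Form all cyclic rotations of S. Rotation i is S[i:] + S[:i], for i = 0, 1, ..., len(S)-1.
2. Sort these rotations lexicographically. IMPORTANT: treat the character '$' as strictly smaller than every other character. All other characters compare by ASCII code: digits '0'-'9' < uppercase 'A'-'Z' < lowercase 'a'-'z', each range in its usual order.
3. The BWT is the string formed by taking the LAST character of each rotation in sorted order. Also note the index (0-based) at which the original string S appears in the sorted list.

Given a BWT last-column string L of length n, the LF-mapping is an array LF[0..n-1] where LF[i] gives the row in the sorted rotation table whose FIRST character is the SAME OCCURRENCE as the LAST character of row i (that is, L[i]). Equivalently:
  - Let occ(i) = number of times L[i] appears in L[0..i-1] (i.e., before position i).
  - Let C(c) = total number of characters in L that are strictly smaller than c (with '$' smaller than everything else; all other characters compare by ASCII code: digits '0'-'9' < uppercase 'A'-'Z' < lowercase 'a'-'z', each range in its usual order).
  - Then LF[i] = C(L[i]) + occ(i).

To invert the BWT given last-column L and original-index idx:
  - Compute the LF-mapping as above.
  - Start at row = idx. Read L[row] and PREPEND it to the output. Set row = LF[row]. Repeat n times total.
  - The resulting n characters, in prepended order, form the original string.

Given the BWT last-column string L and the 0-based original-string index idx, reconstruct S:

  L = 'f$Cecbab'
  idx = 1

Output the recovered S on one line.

Answer: Caebcbf$

Derivation:
LF mapping: 7 0 1 6 5 3 2 4
Walk LF starting at row 1, prepending L[row]:
  step 1: row=1, L[1]='$', prepend. Next row=LF[1]=0
  step 2: row=0, L[0]='f', prepend. Next row=LF[0]=7
  step 3: row=7, L[7]='b', prepend. Next row=LF[7]=4
  step 4: row=4, L[4]='c', prepend. Next row=LF[4]=5
  step 5: row=5, L[5]='b', prepend. Next row=LF[5]=3
  step 6: row=3, L[3]='e', prepend. Next row=LF[3]=6
  step 7: row=6, L[6]='a', prepend. Next row=LF[6]=2
  step 8: row=2, L[2]='C', prepend. Next row=LF[2]=1
Reversed output: Caebcbf$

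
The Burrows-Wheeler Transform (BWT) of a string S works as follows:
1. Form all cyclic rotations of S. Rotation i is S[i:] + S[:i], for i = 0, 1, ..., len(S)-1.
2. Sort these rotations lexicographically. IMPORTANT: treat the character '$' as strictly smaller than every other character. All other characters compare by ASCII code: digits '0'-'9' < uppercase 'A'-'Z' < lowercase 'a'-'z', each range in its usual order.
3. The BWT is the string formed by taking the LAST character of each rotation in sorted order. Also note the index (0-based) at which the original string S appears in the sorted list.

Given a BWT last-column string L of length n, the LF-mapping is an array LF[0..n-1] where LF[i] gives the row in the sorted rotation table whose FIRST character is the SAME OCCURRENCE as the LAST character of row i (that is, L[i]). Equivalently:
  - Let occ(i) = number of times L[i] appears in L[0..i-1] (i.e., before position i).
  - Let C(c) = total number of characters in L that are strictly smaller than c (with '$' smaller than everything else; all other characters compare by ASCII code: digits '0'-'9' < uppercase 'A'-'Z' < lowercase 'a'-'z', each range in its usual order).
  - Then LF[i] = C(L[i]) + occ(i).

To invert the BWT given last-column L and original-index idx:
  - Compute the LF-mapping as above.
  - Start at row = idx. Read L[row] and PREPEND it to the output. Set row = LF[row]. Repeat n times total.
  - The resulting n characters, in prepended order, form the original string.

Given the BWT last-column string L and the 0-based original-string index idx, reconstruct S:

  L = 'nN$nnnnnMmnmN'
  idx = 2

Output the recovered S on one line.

LF mapping: 6 2 0 7 8 9 10 11 1 4 12 5 3
Walk LF starting at row 2, prepending L[row]:
  step 1: row=2, L[2]='$', prepend. Next row=LF[2]=0
  step 2: row=0, L[0]='n', prepend. Next row=LF[0]=6
  step 3: row=6, L[6]='n', prepend. Next row=LF[6]=10
  step 4: row=10, L[10]='n', prepend. Next row=LF[10]=12
  step 5: row=12, L[12]='N', prepend. Next row=LF[12]=3
  step 6: row=3, L[3]='n', prepend. Next row=LF[3]=7
  step 7: row=7, L[7]='n', prepend. Next row=LF[7]=11
  step 8: row=11, L[11]='m', prepend. Next row=LF[11]=5
  step 9: row=5, L[5]='n', prepend. Next row=LF[5]=9
  step 10: row=9, L[9]='m', prepend. Next row=LF[9]=4
  step 11: row=4, L[4]='n', prepend. Next row=LF[4]=8
  step 12: row=8, L[8]='M', prepend. Next row=LF[8]=1
  step 13: row=1, L[1]='N', prepend. Next row=LF[1]=2
Reversed output: NMnmnmnnNnnn$

Answer: NMnmnmnnNnnn$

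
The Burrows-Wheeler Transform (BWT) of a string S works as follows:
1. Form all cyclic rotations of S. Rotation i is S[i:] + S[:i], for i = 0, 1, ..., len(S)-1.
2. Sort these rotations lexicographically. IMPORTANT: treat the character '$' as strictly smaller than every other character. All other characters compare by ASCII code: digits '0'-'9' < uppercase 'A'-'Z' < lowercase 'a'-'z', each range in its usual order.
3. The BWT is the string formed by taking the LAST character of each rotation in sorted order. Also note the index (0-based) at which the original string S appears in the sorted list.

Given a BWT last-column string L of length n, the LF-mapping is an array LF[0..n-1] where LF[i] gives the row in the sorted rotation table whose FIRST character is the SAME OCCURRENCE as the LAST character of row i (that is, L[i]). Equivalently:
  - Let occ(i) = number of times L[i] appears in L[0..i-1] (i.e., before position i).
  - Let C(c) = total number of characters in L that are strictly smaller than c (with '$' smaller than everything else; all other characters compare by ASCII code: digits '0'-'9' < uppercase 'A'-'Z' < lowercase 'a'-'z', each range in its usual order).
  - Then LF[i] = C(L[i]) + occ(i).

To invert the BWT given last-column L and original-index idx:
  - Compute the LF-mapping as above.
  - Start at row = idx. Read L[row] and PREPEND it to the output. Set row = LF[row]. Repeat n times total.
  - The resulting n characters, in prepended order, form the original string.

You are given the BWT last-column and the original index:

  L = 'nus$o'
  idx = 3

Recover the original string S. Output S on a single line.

LF mapping: 1 4 3 0 2
Walk LF starting at row 3, prepending L[row]:
  step 1: row=3, L[3]='$', prepend. Next row=LF[3]=0
  step 2: row=0, L[0]='n', prepend. Next row=LF[0]=1
  step 3: row=1, L[1]='u', prepend. Next row=LF[1]=4
  step 4: row=4, L[4]='o', prepend. Next row=LF[4]=2
  step 5: row=2, L[2]='s', prepend. Next row=LF[2]=3
Reversed output: soun$

Answer: soun$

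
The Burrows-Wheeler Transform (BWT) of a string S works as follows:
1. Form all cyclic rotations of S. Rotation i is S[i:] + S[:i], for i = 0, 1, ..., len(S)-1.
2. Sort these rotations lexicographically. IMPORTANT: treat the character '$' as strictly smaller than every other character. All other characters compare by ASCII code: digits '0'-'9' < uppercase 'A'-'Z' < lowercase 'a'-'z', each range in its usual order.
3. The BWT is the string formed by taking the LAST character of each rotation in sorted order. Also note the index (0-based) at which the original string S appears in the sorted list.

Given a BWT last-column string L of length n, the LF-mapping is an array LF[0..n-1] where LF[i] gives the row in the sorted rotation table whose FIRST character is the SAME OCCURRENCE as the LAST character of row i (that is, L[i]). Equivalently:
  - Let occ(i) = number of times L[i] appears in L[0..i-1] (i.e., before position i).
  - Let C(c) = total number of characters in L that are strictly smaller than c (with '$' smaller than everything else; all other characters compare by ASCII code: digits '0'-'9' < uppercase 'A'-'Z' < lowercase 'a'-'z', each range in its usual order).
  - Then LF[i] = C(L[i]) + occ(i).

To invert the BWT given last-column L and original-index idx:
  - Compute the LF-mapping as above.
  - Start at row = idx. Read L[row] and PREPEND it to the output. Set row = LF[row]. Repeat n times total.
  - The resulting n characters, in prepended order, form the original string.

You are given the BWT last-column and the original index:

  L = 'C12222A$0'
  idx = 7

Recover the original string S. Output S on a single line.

LF mapping: 8 2 3 4 5 6 7 0 1
Walk LF starting at row 7, prepending L[row]:
  step 1: row=7, L[7]='$', prepend. Next row=LF[7]=0
  step 2: row=0, L[0]='C', prepend. Next row=LF[0]=8
  step 3: row=8, L[8]='0', prepend. Next row=LF[8]=1
  step 4: row=1, L[1]='1', prepend. Next row=LF[1]=2
  step 5: row=2, L[2]='2', prepend. Next row=LF[2]=3
  step 6: row=3, L[3]='2', prepend. Next row=LF[3]=4
  step 7: row=4, L[4]='2', prepend. Next row=LF[4]=5
  step 8: row=5, L[5]='2', prepend. Next row=LF[5]=6
  step 9: row=6, L[6]='A', prepend. Next row=LF[6]=7
Reversed output: A222210C$

Answer: A222210C$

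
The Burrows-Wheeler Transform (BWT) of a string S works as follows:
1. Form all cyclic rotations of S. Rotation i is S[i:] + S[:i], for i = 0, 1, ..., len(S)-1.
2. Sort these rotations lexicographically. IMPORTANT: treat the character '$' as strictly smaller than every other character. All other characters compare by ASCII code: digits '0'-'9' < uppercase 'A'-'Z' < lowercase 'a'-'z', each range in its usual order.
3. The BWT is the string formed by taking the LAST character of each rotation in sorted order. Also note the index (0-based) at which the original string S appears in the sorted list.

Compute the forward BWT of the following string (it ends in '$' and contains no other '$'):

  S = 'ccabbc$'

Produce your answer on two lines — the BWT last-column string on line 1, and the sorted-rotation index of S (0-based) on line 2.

Answer: ccabbc$
6

Derivation:
All 7 rotations (rotation i = S[i:]+S[:i]):
  rot[0] = ccabbc$
  rot[1] = cabbc$c
  rot[2] = abbc$cc
  rot[3] = bbc$cca
  rot[4] = bc$ccab
  rot[5] = c$ccabb
  rot[6] = $ccabbc
Sorted (with $ < everything):
  sorted[0] = $ccabbc  (last char: 'c')
  sorted[1] = abbc$cc  (last char: 'c')
  sorted[2] = bbc$cca  (last char: 'a')
  sorted[3] = bc$ccab  (last char: 'b')
  sorted[4] = c$ccabb  (last char: 'b')
  sorted[5] = cabbc$c  (last char: 'c')
  sorted[6] = ccabbc$  (last char: '$')
Last column: ccabbc$
Original string S is at sorted index 6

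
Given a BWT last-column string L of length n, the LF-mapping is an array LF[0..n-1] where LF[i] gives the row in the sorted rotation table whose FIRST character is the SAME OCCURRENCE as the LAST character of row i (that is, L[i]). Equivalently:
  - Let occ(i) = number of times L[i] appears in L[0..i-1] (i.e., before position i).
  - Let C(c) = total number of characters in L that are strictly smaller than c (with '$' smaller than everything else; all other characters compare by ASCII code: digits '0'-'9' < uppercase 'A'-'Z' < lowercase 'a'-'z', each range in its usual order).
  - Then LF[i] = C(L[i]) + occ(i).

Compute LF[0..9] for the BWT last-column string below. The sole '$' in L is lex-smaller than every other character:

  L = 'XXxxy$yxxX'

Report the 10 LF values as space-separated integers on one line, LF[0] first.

Answer: 1 2 4 5 8 0 9 6 7 3

Derivation:
Char counts: '$':1, 'X':3, 'x':4, 'y':2
C (first-col start): C('$')=0, C('X')=1, C('x')=4, C('y')=8
L[0]='X': occ=0, LF[0]=C('X')+0=1+0=1
L[1]='X': occ=1, LF[1]=C('X')+1=1+1=2
L[2]='x': occ=0, LF[2]=C('x')+0=4+0=4
L[3]='x': occ=1, LF[3]=C('x')+1=4+1=5
L[4]='y': occ=0, LF[4]=C('y')+0=8+0=8
L[5]='$': occ=0, LF[5]=C('$')+0=0+0=0
L[6]='y': occ=1, LF[6]=C('y')+1=8+1=9
L[7]='x': occ=2, LF[7]=C('x')+2=4+2=6
L[8]='x': occ=3, LF[8]=C('x')+3=4+3=7
L[9]='X': occ=2, LF[9]=C('X')+2=1+2=3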